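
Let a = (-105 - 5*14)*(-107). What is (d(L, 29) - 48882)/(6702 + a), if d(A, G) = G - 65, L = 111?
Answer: -48918/25427 ≈ -1.9239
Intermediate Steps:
d(A, G) = -65 + G
a = 18725 (a = (-105 - 70)*(-107) = -175*(-107) = 18725)
(d(L, 29) - 48882)/(6702 + a) = ((-65 + 29) - 48882)/(6702 + 18725) = (-36 - 48882)/25427 = -48918*1/25427 = -48918/25427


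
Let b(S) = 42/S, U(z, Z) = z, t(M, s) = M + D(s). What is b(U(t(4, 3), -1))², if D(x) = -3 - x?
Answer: 441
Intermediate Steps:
t(M, s) = -3 + M - s (t(M, s) = M + (-3 - s) = -3 + M - s)
b(U(t(4, 3), -1))² = (42/(-3 + 4 - 1*3))² = (42/(-3 + 4 - 3))² = (42/(-2))² = (42*(-½))² = (-21)² = 441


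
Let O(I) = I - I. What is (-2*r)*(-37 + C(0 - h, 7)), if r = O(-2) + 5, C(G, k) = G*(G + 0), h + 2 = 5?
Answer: 280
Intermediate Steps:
h = 3 (h = -2 + 5 = 3)
O(I) = 0
C(G, k) = G² (C(G, k) = G*G = G²)
r = 5 (r = 0 + 5 = 5)
(-2*r)*(-37 + C(0 - h, 7)) = (-2*5)*(-37 + (0 - 1*3)²) = -10*(-37 + (0 - 3)²) = -10*(-37 + (-3)²) = -10*(-37 + 9) = -10*(-28) = 280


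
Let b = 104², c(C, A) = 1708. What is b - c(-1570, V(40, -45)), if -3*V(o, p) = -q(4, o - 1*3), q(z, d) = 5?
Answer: 9108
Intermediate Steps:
V(o, p) = 5/3 (V(o, p) = -(-1)*5/3 = -⅓*(-5) = 5/3)
b = 10816
b - c(-1570, V(40, -45)) = 10816 - 1*1708 = 10816 - 1708 = 9108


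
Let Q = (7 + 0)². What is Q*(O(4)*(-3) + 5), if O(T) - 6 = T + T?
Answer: -1813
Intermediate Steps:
Q = 49 (Q = 7² = 49)
O(T) = 6 + 2*T (O(T) = 6 + (T + T) = 6 + 2*T)
Q*(O(4)*(-3) + 5) = 49*((6 + 2*4)*(-3) + 5) = 49*((6 + 8)*(-3) + 5) = 49*(14*(-3) + 5) = 49*(-42 + 5) = 49*(-37) = -1813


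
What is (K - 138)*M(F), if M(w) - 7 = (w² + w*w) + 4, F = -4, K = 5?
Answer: -5719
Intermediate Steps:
M(w) = 11 + 2*w² (M(w) = 7 + ((w² + w*w) + 4) = 7 + ((w² + w²) + 4) = 7 + (2*w² + 4) = 7 + (4 + 2*w²) = 11 + 2*w²)
(K - 138)*M(F) = (5 - 138)*(11 + 2*(-4)²) = -133*(11 + 2*16) = -133*(11 + 32) = -133*43 = -5719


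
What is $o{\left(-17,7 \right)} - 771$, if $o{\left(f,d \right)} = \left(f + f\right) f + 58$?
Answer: $-135$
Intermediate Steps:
$o{\left(f,d \right)} = 58 + 2 f^{2}$ ($o{\left(f,d \right)} = 2 f f + 58 = 2 f^{2} + 58 = 58 + 2 f^{2}$)
$o{\left(-17,7 \right)} - 771 = \left(58 + 2 \left(-17\right)^{2}\right) - 771 = \left(58 + 2 \cdot 289\right) - 771 = \left(58 + 578\right) - 771 = 636 - 771 = -135$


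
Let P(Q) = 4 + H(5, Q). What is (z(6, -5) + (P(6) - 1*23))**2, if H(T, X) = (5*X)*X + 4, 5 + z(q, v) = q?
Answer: 27556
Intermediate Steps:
z(q, v) = -5 + q
H(T, X) = 4 + 5*X**2 (H(T, X) = 5*X**2 + 4 = 4 + 5*X**2)
P(Q) = 8 + 5*Q**2 (P(Q) = 4 + (4 + 5*Q**2) = 8 + 5*Q**2)
(z(6, -5) + (P(6) - 1*23))**2 = ((-5 + 6) + ((8 + 5*6**2) - 1*23))**2 = (1 + ((8 + 5*36) - 23))**2 = (1 + ((8 + 180) - 23))**2 = (1 + (188 - 23))**2 = (1 + 165)**2 = 166**2 = 27556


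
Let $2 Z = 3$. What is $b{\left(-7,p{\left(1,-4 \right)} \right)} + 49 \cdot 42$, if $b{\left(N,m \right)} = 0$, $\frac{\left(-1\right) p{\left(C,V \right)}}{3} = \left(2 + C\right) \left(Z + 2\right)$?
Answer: $2058$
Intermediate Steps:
$Z = \frac{3}{2}$ ($Z = \frac{1}{2} \cdot 3 = \frac{3}{2} \approx 1.5$)
$p{\left(C,V \right)} = -21 - \frac{21 C}{2}$ ($p{\left(C,V \right)} = - 3 \left(2 + C\right) \left(\frac{3}{2} + 2\right) = - 3 \left(2 + C\right) \frac{7}{2} = - 3 \left(7 + \frac{7 C}{2}\right) = -21 - \frac{21 C}{2}$)
$b{\left(-7,p{\left(1,-4 \right)} \right)} + 49 \cdot 42 = 0 + 49 \cdot 42 = 0 + 2058 = 2058$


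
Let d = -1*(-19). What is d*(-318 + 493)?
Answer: 3325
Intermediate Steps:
d = 19
d*(-318 + 493) = 19*(-318 + 493) = 19*175 = 3325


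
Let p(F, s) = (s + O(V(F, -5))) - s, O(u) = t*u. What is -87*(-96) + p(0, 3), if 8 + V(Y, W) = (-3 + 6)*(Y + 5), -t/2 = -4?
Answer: 8408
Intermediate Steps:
t = 8 (t = -2*(-4) = 8)
V(Y, W) = 7 + 3*Y (V(Y, W) = -8 + (-3 + 6)*(Y + 5) = -8 + 3*(5 + Y) = -8 + (15 + 3*Y) = 7 + 3*Y)
O(u) = 8*u
p(F, s) = 56 + 24*F (p(F, s) = (s + 8*(7 + 3*F)) - s = (s + (56 + 24*F)) - s = (56 + s + 24*F) - s = 56 + 24*F)
-87*(-96) + p(0, 3) = -87*(-96) + (56 + 24*0) = 8352 + (56 + 0) = 8352 + 56 = 8408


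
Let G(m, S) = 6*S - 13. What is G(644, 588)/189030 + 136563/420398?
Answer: 1364610143/3973391697 ≈ 0.34344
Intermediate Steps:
G(m, S) = -13 + 6*S
G(644, 588)/189030 + 136563/420398 = (-13 + 6*588)/189030 + 136563/420398 = (-13 + 3528)*(1/189030) + 136563*(1/420398) = 3515*(1/189030) + 136563/420398 = 703/37806 + 136563/420398 = 1364610143/3973391697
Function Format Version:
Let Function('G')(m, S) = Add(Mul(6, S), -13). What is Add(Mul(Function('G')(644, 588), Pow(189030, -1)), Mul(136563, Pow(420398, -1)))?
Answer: Rational(1364610143, 3973391697) ≈ 0.34344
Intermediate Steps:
Function('G')(m, S) = Add(-13, Mul(6, S))
Add(Mul(Function('G')(644, 588), Pow(189030, -1)), Mul(136563, Pow(420398, -1))) = Add(Mul(Add(-13, Mul(6, 588)), Pow(189030, -1)), Mul(136563, Pow(420398, -1))) = Add(Mul(Add(-13, 3528), Rational(1, 189030)), Mul(136563, Rational(1, 420398))) = Add(Mul(3515, Rational(1, 189030)), Rational(136563, 420398)) = Add(Rational(703, 37806), Rational(136563, 420398)) = Rational(1364610143, 3973391697)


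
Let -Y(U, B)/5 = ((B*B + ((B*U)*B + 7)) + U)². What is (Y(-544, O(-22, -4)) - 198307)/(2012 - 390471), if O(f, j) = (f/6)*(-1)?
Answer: 2765855483/3496131 ≈ 791.12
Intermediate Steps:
O(f, j) = -f/6 (O(f, j) = (f*(⅙))*(-1) = (f/6)*(-1) = -f/6)
Y(U, B) = -5*(7 + U + B² + U*B²)² (Y(U, B) = -5*((B*B + ((B*U)*B + 7)) + U)² = -5*((B² + (U*B² + 7)) + U)² = -5*((B² + (7 + U*B²)) + U)² = -5*((7 + B² + U*B²) + U)² = -5*(7 + U + B² + U*B²)²)
(Y(-544, O(-22, -4)) - 198307)/(2012 - 390471) = (-5*(7 - 544 + (-⅙*(-22))² - 544*(-⅙*(-22))²)² - 198307)/(2012 - 390471) = (-5*(7 - 544 + (11/3)² - 544*(11/3)²)² - 198307)/(-388459) = (-5*(7 - 544 + 121/9 - 544*121/9)² - 198307)*(-1/388459) = (-5*(7 - 544 + 121/9 - 65824/9)² - 198307)*(-1/388459) = (-5*(-23512/3)² - 198307)*(-1/388459) = (-5*552814144/9 - 198307)*(-1/388459) = (-2764070720/9 - 198307)*(-1/388459) = -2765855483/9*(-1/388459) = 2765855483/3496131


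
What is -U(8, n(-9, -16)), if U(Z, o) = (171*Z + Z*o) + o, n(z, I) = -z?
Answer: -1449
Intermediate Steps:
U(Z, o) = o + 171*Z + Z*o
-U(8, n(-9, -16)) = -(-1*(-9) + 171*8 + 8*(-1*(-9))) = -(9 + 1368 + 8*9) = -(9 + 1368 + 72) = -1*1449 = -1449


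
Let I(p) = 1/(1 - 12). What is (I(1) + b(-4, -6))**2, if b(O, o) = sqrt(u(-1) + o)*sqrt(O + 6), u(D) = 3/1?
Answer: (1 - 11*I*sqrt(6))**2/121 ≈ -5.9917 - 0.44536*I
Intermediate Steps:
u(D) = 3 (u(D) = 3*1 = 3)
I(p) = -1/11 (I(p) = 1/(-11) = -1/11)
b(O, o) = sqrt(3 + o)*sqrt(6 + O) (b(O, o) = sqrt(3 + o)*sqrt(O + 6) = sqrt(3 + o)*sqrt(6 + O))
(I(1) + b(-4, -6))**2 = (-1/11 + sqrt(3 - 6)*sqrt(6 - 4))**2 = (-1/11 + sqrt(-3)*sqrt(2))**2 = (-1/11 + (I*sqrt(3))*sqrt(2))**2 = (-1/11 + I*sqrt(6))**2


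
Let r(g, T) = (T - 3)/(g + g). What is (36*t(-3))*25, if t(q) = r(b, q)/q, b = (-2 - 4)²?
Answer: 25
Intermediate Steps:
b = 36 (b = (-6)² = 36)
r(g, T) = (-3 + T)/(2*g) (r(g, T) = (-3 + T)/((2*g)) = (-3 + T)*(1/(2*g)) = (-3 + T)/(2*g))
t(q) = (-1/24 + q/72)/q (t(q) = ((½)*(-3 + q)/36)/q = ((½)*(1/36)*(-3 + q))/q = (-1/24 + q/72)/q)
(36*t(-3))*25 = (36*((1/72)*(-3 - 3)/(-3)))*25 = (36*((1/72)*(-⅓)*(-6)))*25 = (36*(1/36))*25 = 1*25 = 25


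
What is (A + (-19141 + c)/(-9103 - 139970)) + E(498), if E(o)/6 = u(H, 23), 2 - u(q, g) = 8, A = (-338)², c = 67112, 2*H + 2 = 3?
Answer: 17025281213/149073 ≈ 1.1421e+5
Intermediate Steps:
H = ½ (H = -1 + (½)*3 = -1 + 3/2 = ½ ≈ 0.50000)
A = 114244
u(q, g) = -6 (u(q, g) = 2 - 1*8 = 2 - 8 = -6)
E(o) = -36 (E(o) = 6*(-6) = -36)
(A + (-19141 + c)/(-9103 - 139970)) + E(498) = (114244 + (-19141 + 67112)/(-9103 - 139970)) - 36 = (114244 + 47971/(-149073)) - 36 = (114244 + 47971*(-1/149073)) - 36 = (114244 - 47971/149073) - 36 = 17030647841/149073 - 36 = 17025281213/149073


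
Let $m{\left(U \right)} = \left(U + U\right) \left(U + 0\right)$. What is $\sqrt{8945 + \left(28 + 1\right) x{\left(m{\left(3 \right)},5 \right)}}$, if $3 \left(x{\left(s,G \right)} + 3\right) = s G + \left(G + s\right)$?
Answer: $\frac{\sqrt{89553}}{3} \approx 99.751$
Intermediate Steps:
$m{\left(U \right)} = 2 U^{2}$ ($m{\left(U \right)} = 2 U U = 2 U^{2}$)
$x{\left(s,G \right)} = -3 + \frac{G}{3} + \frac{s}{3} + \frac{G s}{3}$ ($x{\left(s,G \right)} = -3 + \frac{s G + \left(G + s\right)}{3} = -3 + \frac{G s + \left(G + s\right)}{3} = -3 + \frac{G + s + G s}{3} = -3 + \left(\frac{G}{3} + \frac{s}{3} + \frac{G s}{3}\right) = -3 + \frac{G}{3} + \frac{s}{3} + \frac{G s}{3}$)
$\sqrt{8945 + \left(28 + 1\right) x{\left(m{\left(3 \right)},5 \right)}} = \sqrt{8945 + \left(28 + 1\right) \left(-3 + \frac{1}{3} \cdot 5 + \frac{2 \cdot 3^{2}}{3} + \frac{1}{3} \cdot 5 \cdot 2 \cdot 3^{2}\right)} = \sqrt{8945 + 29 \left(-3 + \frac{5}{3} + \frac{2 \cdot 9}{3} + \frac{1}{3} \cdot 5 \cdot 2 \cdot 9\right)} = \sqrt{8945 + 29 \left(-3 + \frac{5}{3} + \frac{1}{3} \cdot 18 + \frac{1}{3} \cdot 5 \cdot 18\right)} = \sqrt{8945 + 29 \left(-3 + \frac{5}{3} + 6 + 30\right)} = \sqrt{8945 + 29 \cdot \frac{104}{3}} = \sqrt{8945 + \frac{3016}{3}} = \sqrt{\frac{29851}{3}} = \frac{\sqrt{89553}}{3}$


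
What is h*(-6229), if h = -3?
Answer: 18687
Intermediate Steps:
h*(-6229) = -3*(-6229) = 18687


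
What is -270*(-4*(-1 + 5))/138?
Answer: 720/23 ≈ 31.304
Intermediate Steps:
-270*(-4*(-1 + 5))/138 = -270*(-4*4)/138 = -(-4320)/138 = -270*(-8/69) = 720/23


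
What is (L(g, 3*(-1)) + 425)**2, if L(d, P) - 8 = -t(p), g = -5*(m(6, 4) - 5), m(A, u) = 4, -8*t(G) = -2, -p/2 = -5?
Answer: 2996361/16 ≈ 1.8727e+5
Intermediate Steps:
p = 10 (p = -2*(-5) = 10)
t(G) = 1/4 (t(G) = -1/8*(-2) = 1/4)
g = 5 (g = -5*(4 - 5) = -5*(-1) = 5)
L(d, P) = 31/4 (L(d, P) = 8 - 1*1/4 = 8 - 1/4 = 31/4)
(L(g, 3*(-1)) + 425)**2 = (31/4 + 425)**2 = (1731/4)**2 = 2996361/16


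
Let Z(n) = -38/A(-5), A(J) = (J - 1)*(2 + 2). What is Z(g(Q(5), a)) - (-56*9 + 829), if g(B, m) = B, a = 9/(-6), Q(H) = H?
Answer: -3881/12 ≈ -323.42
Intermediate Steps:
a = -3/2 (a = 9*(-1/6) = -3/2 ≈ -1.5000)
A(J) = -4 + 4*J (A(J) = (-1 + J)*4 = -4 + 4*J)
Z(n) = 19/12 (Z(n) = -38/(-4 + 4*(-5)) = -38/(-4 - 20) = -38/(-24) = -38*(-1/24) = 19/12)
Z(g(Q(5), a)) - (-56*9 + 829) = 19/12 - (-56*9 + 829) = 19/12 - (-504 + 829) = 19/12 - 1*325 = 19/12 - 325 = -3881/12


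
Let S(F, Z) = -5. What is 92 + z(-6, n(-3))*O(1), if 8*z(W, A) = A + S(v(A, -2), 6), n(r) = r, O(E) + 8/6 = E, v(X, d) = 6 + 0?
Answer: 277/3 ≈ 92.333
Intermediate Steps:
v(X, d) = 6
O(E) = -4/3 + E
z(W, A) = -5/8 + A/8 (z(W, A) = (A - 5)/8 = (-5 + A)/8 = -5/8 + A/8)
92 + z(-6, n(-3))*O(1) = 92 + (-5/8 + (1/8)*(-3))*(-4/3 + 1) = 92 + (-5/8 - 3/8)*(-1/3) = 92 - 1*(-1/3) = 92 + 1/3 = 277/3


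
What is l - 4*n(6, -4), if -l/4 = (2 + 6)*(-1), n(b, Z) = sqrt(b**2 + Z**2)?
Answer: 32 - 8*sqrt(13) ≈ 3.1556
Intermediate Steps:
n(b, Z) = sqrt(Z**2 + b**2)
l = 32 (l = -4*(2 + 6)*(-1) = -32*(-1) = -4*(-8) = 32)
l - 4*n(6, -4) = 32 - 4*sqrt((-4)**2 + 6**2) = 32 - 4*sqrt(16 + 36) = 32 - 8*sqrt(13)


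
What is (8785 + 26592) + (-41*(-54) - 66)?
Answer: 37525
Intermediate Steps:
(8785 + 26592) + (-41*(-54) - 66) = 35377 + (2214 - 66) = 35377 + 2148 = 37525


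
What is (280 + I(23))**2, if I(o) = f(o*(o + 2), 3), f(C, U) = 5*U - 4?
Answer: 84681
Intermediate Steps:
f(C, U) = -4 + 5*U
I(o) = 11 (I(o) = -4 + 5*3 = -4 + 15 = 11)
(280 + I(23))**2 = (280 + 11)**2 = 291**2 = 84681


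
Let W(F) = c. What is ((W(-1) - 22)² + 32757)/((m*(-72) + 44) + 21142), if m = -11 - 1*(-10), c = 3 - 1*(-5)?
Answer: 32953/21258 ≈ 1.5501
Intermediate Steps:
c = 8 (c = 3 + 5 = 8)
W(F) = 8
m = -1 (m = -11 + 10 = -1)
((W(-1) - 22)² + 32757)/((m*(-72) + 44) + 21142) = ((8 - 22)² + 32757)/((-1*(-72) + 44) + 21142) = ((-14)² + 32757)/((72 + 44) + 21142) = (196 + 32757)/(116 + 21142) = 32953/21258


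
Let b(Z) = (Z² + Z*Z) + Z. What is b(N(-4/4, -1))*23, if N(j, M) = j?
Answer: 23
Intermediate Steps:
b(Z) = Z + 2*Z² (b(Z) = (Z² + Z²) + Z = 2*Z² + Z = Z + 2*Z²)
b(N(-4/4, -1))*23 = ((-4/4)*(1 + 2*(-4/4)))*23 = ((-4*¼)*(1 + 2*(-4*¼)))*23 = -(1 + 2*(-1))*23 = -(1 - 2)*23 = -1*(-1)*23 = 1*23 = 23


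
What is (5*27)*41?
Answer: 5535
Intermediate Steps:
(5*27)*41 = 135*41 = 5535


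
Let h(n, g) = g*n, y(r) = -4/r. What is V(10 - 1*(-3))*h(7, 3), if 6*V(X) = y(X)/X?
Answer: -14/169 ≈ -0.082840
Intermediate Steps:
V(X) = -2/(3*X**2) (V(X) = ((-4/X)/X)/6 = (-4/X**2)/6 = -2/(3*X**2))
V(10 - 1*(-3))*h(7, 3) = (-2/(3*(10 - 1*(-3))**2))*(3*7) = -2/(3*(10 + 3)**2)*21 = -2/3/13**2*21 = -2/3*1/169*21 = -2/507*21 = -14/169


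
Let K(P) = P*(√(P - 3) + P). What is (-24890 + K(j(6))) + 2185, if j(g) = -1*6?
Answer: -22669 - 18*I ≈ -22669.0 - 18.0*I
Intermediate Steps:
j(g) = -6
K(P) = P*(P + √(-3 + P)) (K(P) = P*(√(-3 + P) + P) = P*(P + √(-3 + P)))
(-24890 + K(j(6))) + 2185 = (-24890 - 6*(-6 + √(-3 - 6))) + 2185 = (-24890 - 6*(-6 + √(-9))) + 2185 = (-24890 - 6*(-6 + 3*I)) + 2185 = (-24890 + (36 - 18*I)) + 2185 = (-24854 - 18*I) + 2185 = -22669 - 18*I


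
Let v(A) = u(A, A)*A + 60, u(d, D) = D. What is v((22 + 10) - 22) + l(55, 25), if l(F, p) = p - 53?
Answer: 132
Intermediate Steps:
v(A) = 60 + A**2 (v(A) = A*A + 60 = A**2 + 60 = 60 + A**2)
l(F, p) = -53 + p
v((22 + 10) - 22) + l(55, 25) = (60 + ((22 + 10) - 22)**2) + (-53 + 25) = (60 + (32 - 22)**2) - 28 = (60 + 10**2) - 28 = (60 + 100) - 28 = 160 - 28 = 132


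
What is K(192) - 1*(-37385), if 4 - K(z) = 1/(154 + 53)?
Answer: 7739522/207 ≈ 37389.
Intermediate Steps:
K(z) = 827/207 (K(z) = 4 - 1/(154 + 53) = 4 - 1/207 = 827/207)
K(192) - 1*(-37385) = 827/207 - 1*(-37385) = 827/207 + 37385 = 7739522/207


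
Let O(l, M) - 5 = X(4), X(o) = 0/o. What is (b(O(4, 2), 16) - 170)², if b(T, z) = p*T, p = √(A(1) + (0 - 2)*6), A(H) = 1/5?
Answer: (170 - I*√295)² ≈ 28605.0 - 5839.7*I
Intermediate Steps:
A(H) = ⅕ (A(H) = 1*(⅕) = ⅕)
p = I*√295/5 (p = √(⅕ + (0 - 2)*6) = √(⅕ - 2*6) = √(⅕ - 12) = √(-59/5) = I*√295/5 ≈ 3.4351*I)
X(o) = 0
O(l, M) = 5 (O(l, M) = 5 + 0 = 5)
b(T, z) = I*T*√295/5 (b(T, z) = (I*√295/5)*T = I*T*√295/5)
(b(O(4, 2), 16) - 170)² = ((⅕)*I*5*√295 - 170)² = (I*√295 - 170)² = (-170 + I*√295)²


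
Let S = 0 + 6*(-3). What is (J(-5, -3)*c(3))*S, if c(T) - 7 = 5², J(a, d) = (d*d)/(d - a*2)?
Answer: -5184/7 ≈ -740.57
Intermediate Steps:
S = -18 (S = 0 - 18 = -18)
J(a, d) = d²/(d - 2*a)
c(T) = 32 (c(T) = 7 + 5² = 7 + 25 = 32)
(J(-5, -3)*c(3))*S = (-1*(-3)²/(-1*(-3) + 2*(-5))*32)*(-18) = (-1*9/(3 - 10)*32)*(-18) = (-1*9/(-7)*32)*(-18) = (-1*9*(-⅐)*32)*(-18) = ((9/7)*32)*(-18) = (288/7)*(-18) = -5184/7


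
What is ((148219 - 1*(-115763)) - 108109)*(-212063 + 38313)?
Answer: -27082933750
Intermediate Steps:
((148219 - 1*(-115763)) - 108109)*(-212063 + 38313) = ((148219 + 115763) - 108109)*(-173750) = (263982 - 108109)*(-173750) = 155873*(-173750) = -27082933750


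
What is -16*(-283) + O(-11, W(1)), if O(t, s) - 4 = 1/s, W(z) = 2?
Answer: 9065/2 ≈ 4532.5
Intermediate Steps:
O(t, s) = 4 + 1/s
-16*(-283) + O(-11, W(1)) = -16*(-283) + (4 + 1/2) = 4528 + (4 + 1/2) = 4528 + 9/2 = 9065/2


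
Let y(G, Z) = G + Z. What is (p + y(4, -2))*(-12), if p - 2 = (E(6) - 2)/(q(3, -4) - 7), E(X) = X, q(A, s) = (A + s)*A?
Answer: -216/5 ≈ -43.200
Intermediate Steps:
q(A, s) = A*(A + s)
p = 8/5 (p = 2 + (6 - 2)/(3*(3 - 4) - 7) = 2 + 4/(3*(-1) - 7) = 2 + 4/(-3 - 7) = 2 + 4/(-10) = 2 + 4*(-⅒) = 2 - ⅖ = 8/5 ≈ 1.6000)
(p + y(4, -2))*(-12) = (8/5 + (4 - 2))*(-12) = (8/5 + 2)*(-12) = (18/5)*(-12) = -216/5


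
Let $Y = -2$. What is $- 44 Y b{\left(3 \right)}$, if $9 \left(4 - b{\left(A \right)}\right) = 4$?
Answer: $\frac{2816}{9} \approx 312.89$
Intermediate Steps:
$b{\left(A \right)} = \frac{32}{9}$ ($b{\left(A \right)} = 4 - \frac{4}{9} = \frac{32}{9}$)
$- 44 Y b{\left(3 \right)} = \left(-44\right) \left(-2\right) \frac{32}{9} = 88 \cdot \frac{32}{9} = \frac{2816}{9}$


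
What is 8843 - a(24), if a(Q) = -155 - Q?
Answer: 9022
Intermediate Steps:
8843 - a(24) = 8843 - (-155 - 1*24) = 8843 - (-155 - 24) = 8843 - 1*(-179) = 8843 + 179 = 9022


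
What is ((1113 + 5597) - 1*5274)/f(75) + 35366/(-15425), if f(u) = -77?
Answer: -24873482/1187725 ≈ -20.942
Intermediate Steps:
((1113 + 5597) - 1*5274)/f(75) + 35366/(-15425) = ((1113 + 5597) - 1*5274)/(-77) + 35366/(-15425) = (6710 - 5274)*(-1/77) + 35366*(-1/15425) = 1436*(-1/77) - 35366/15425 = -1436/77 - 35366/15425 = -24873482/1187725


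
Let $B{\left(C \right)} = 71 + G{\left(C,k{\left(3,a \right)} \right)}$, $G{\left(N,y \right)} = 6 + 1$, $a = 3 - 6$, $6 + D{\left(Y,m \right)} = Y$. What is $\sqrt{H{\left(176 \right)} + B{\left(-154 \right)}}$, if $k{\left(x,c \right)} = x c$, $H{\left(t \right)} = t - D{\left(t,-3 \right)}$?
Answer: $2 \sqrt{21} \approx 9.1651$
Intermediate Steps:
$D{\left(Y,m \right)} = -6 + Y$
$H{\left(t \right)} = 6$ ($H{\left(t \right)} = t - \left(-6 + t\right) = 6$)
$a = -3$ ($a = 3 - 6 = -3$)
$k{\left(x,c \right)} = c x$
$G{\left(N,y \right)} = 7$
$B{\left(C \right)} = 78$ ($B{\left(C \right)} = 71 + 7 = 78$)
$\sqrt{H{\left(176 \right)} + B{\left(-154 \right)}} = \sqrt{6 + 78} = \sqrt{84} = 2 \sqrt{21}$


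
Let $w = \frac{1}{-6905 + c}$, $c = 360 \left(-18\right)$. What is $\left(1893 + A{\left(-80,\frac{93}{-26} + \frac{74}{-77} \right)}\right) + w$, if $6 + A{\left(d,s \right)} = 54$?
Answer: $\frac{25980284}{13385} \approx 1941.0$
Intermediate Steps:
$A{\left(d,s \right)} = 48$ ($A{\left(d,s \right)} = -6 + 54 = 48$)
$c = -6480$
$w = - \frac{1}{13385}$ ($w = \frac{1}{-6905 - 6480} = \frac{1}{-13385} = - \frac{1}{13385} \approx -7.471 \cdot 10^{-5}$)
$\left(1893 + A{\left(-80,\frac{93}{-26} + \frac{74}{-77} \right)}\right) + w = \left(1893 + 48\right) - \frac{1}{13385} = 1941 - \frac{1}{13385} = \frac{25980284}{13385}$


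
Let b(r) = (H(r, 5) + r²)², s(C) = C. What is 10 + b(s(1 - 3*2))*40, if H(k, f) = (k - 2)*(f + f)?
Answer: 81010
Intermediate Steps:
H(k, f) = 2*f*(-2 + k) (H(k, f) = (-2 + k)*(2*f) = 2*f*(-2 + k))
b(r) = (-20 + r² + 10*r)² (b(r) = (2*5*(-2 + r) + r²)² = ((-20 + 10*r) + r²)² = (-20 + r² + 10*r)²)
10 + b(s(1 - 3*2))*40 = 10 + (-20 + (1 - 3*2)² + 10*(1 - 3*2))²*40 = 10 + (-20 + (1 - 6)² + 10*(1 - 6))²*40 = 10 + (-20 + (-5)² + 10*(-5))²*40 = 10 + (-20 + 25 - 50)²*40 = 10 + (-45)²*40 = 10 + 2025*40 = 10 + 81000 = 81010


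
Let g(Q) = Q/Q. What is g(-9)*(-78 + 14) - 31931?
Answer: -31995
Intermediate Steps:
g(Q) = 1
g(-9)*(-78 + 14) - 31931 = 1*(-78 + 14) - 31931 = 1*(-64) - 31931 = -64 - 31931 = -31995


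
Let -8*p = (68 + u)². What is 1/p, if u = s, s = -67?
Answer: -8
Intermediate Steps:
u = -67
p = -⅛ (p = -(68 - 67)²/8 = -⅛*1² = -⅛*1 = -⅛ ≈ -0.12500)
1/p = 1/(-⅛) = -8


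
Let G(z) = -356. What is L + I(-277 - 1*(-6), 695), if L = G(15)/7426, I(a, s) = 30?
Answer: 111212/3713 ≈ 29.952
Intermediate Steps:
L = -178/3713 (L = -356/7426 = -356*1/7426 = -178/3713 ≈ -0.047940)
L + I(-277 - 1*(-6), 695) = -178/3713 + 30 = 111212/3713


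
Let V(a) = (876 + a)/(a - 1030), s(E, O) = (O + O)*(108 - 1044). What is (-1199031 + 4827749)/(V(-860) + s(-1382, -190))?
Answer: 1714569255/168058796 ≈ 10.202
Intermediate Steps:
s(E, O) = -1872*O (s(E, O) = (2*O)*(-936) = -1872*O)
V(a) = (876 + a)/(-1030 + a)
(-1199031 + 4827749)/(V(-860) + s(-1382, -190)) = (-1199031 + 4827749)/((876 - 860)/(-1030 - 860) - 1872*(-190)) = 3628718/(16/(-1890) + 355680) = 3628718/(-1/1890*16 + 355680) = 3628718/(-8/945 + 355680) = 3628718/(336117592/945) = 3628718*(945/336117592) = 1714569255/168058796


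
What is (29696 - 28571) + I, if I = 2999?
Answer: 4124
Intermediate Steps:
(29696 - 28571) + I = (29696 - 28571) + 2999 = 1125 + 2999 = 4124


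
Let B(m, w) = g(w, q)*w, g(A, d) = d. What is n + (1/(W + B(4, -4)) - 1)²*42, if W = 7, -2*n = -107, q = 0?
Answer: 1181/14 ≈ 84.357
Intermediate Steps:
n = 107/2 (n = -½*(-107) = 107/2 ≈ 53.500)
B(m, w) = 0 (B(m, w) = 0*w = 0)
n + (1/(W + B(4, -4)) - 1)²*42 = 107/2 + (1/(7 + 0) - 1)²*42 = 107/2 + (1/7 - 1)²*42 = 107/2 + (⅐ - 1)²*42 = 107/2 + (-6/7)²*42 = 107/2 + (36/49)*42 = 107/2 + 216/7 = 1181/14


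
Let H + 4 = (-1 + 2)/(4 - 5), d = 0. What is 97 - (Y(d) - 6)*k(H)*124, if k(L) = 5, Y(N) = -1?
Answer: 4437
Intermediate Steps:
H = -5 (H = -4 + (-1 + 2)/(4 - 5) = -4 + 1/(-1) = -4 + 1*(-1) = -4 - 1 = -5)
97 - (Y(d) - 6)*k(H)*124 = 97 - (-1 - 6)*5*124 = 97 - (-7)*5*124 = 97 - 1*(-35)*124 = 97 + 35*124 = 97 + 4340 = 4437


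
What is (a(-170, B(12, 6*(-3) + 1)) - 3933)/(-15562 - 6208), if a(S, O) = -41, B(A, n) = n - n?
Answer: 1987/10885 ≈ 0.18254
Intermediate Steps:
B(A, n) = 0
(a(-170, B(12, 6*(-3) + 1)) - 3933)/(-15562 - 6208) = (-41 - 3933)/(-15562 - 6208) = -3974/(-21770) = -3974*(-1/21770) = 1987/10885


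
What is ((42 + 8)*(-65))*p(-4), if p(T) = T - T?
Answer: 0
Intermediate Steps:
p(T) = 0
((42 + 8)*(-65))*p(-4) = ((42 + 8)*(-65))*0 = (50*(-65))*0 = -3250*0 = 0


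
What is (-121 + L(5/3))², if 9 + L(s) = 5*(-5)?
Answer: 24025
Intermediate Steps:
L(s) = -34 (L(s) = -9 + 5*(-5) = -9 - 25 = -34)
(-121 + L(5/3))² = (-121 - 34)² = (-155)² = 24025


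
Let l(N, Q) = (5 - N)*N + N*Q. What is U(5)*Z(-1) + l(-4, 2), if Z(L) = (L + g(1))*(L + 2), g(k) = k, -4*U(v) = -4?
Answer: -44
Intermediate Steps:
U(v) = 1 (U(v) = -¼*(-4) = 1)
Z(L) = (1 + L)*(2 + L) (Z(L) = (L + 1)*(L + 2) = (1 + L)*(2 + L))
l(N, Q) = N*Q + N*(5 - N) (l(N, Q) = N*(5 - N) + N*Q = N*Q + N*(5 - N))
U(5)*Z(-1) + l(-4, 2) = 1*(2 + (-1)² + 3*(-1)) - 4*(5 + 2 - 1*(-4)) = 1*(2 + 1 - 3) - 4*(5 + 2 + 4) = 1*0 - 4*11 = 0 - 44 = -44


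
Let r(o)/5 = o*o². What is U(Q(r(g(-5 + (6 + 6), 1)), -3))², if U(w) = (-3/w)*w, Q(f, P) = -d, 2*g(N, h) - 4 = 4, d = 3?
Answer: 9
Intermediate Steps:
g(N, h) = 4 (g(N, h) = 2 + (½)*4 = 2 + 2 = 4)
r(o) = 5*o³ (r(o) = 5*(o*o²) = 5*o³)
Q(f, P) = -3 (Q(f, P) = -1*3 = -3)
U(w) = -3
U(Q(r(g(-5 + (6 + 6), 1)), -3))² = (-3)² = 9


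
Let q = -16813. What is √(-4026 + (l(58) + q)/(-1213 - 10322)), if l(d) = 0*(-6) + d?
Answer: I*√2379960413/769 ≈ 63.439*I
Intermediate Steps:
l(d) = d (l(d) = 0 + d = d)
√(-4026 + (l(58) + q)/(-1213 - 10322)) = √(-4026 + (58 - 16813)/(-1213 - 10322)) = √(-4026 - 16755/(-11535)) = √(-4026 - 16755*(-1/11535)) = √(-4026 + 1117/769) = √(-3094877/769) = I*√2379960413/769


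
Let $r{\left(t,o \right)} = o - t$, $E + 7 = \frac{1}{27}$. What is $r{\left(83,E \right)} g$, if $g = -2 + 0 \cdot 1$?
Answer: $\frac{4858}{27} \approx 179.93$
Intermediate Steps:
$g = -2$ ($g = -2 + 0 = -2$)
$E = - \frac{188}{27}$ ($E = -7 + \frac{1}{27} = - \frac{188}{27} \approx -6.963$)
$r{\left(83,E \right)} g = \left(- \frac{188}{27} - 83\right) \left(-2\right) = \left(- \frac{2429}{27}\right) \left(-2\right) = \frac{4858}{27}$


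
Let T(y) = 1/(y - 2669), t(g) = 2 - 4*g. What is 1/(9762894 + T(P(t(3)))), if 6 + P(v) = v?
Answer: 2685/26213370389 ≈ 1.0243e-7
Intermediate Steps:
P(v) = -6 + v
T(y) = 1/(-2669 + y)
1/(9762894 + T(P(t(3)))) = 1/(9762894 + 1/(-2669 + (-6 + (2 - 4*3)))) = 1/(9762894 + 1/(-2669 + (-6 + (2 - 12)))) = 1/(9762894 + 1/(-2669 + (-6 - 10))) = 1/(9762894 + 1/(-2669 - 16)) = 1/(9762894 + 1/(-2685)) = 1/(9762894 - 1/2685) = 1/(26213370389/2685) = 2685/26213370389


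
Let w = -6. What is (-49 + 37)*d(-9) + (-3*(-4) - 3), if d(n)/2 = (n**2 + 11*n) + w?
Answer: 585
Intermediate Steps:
d(n) = -12 + 2*n**2 + 22*n (d(n) = 2*((n**2 + 11*n) - 6) = 2*(-6 + n**2 + 11*n) = -12 + 2*n**2 + 22*n)
(-49 + 37)*d(-9) + (-3*(-4) - 3) = (-49 + 37)*(-12 + 2*(-9)**2 + 22*(-9)) + (-3*(-4) - 3) = -12*(-12 + 2*81 - 198) + (12 - 3) = -12*(-12 + 162 - 198) + 9 = -12*(-48) + 9 = 576 + 9 = 585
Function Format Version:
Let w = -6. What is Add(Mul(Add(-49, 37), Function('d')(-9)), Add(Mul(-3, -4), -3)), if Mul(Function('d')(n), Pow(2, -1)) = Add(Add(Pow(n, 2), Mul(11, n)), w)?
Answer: 585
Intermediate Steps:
Function('d')(n) = Add(-12, Mul(2, Pow(n, 2)), Mul(22, n)) (Function('d')(n) = Mul(2, Add(Add(Pow(n, 2), Mul(11, n)), -6)) = Mul(2, Add(-6, Pow(n, 2), Mul(11, n))) = Add(-12, Mul(2, Pow(n, 2)), Mul(22, n)))
Add(Mul(Add(-49, 37), Function('d')(-9)), Add(Mul(-3, -4), -3)) = Add(Mul(Add(-49, 37), Add(-12, Mul(2, Pow(-9, 2)), Mul(22, -9))), Add(Mul(-3, -4), -3)) = Add(Mul(-12, Add(-12, Mul(2, 81), -198)), Add(12, -3)) = Add(Mul(-12, Add(-12, 162, -198)), 9) = Add(Mul(-12, -48), 9) = Add(576, 9) = 585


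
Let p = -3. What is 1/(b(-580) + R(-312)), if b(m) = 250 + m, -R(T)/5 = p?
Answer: -1/315 ≈ -0.0031746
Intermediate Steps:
R(T) = 15 (R(T) = -5*(-3) = 15)
1/(b(-580) + R(-312)) = 1/((250 - 580) + 15) = 1/(-330 + 15) = 1/(-315) = -1/315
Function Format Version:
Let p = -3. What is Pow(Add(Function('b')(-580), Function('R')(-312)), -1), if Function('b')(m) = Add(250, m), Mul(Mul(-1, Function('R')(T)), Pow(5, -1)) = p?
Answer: Rational(-1, 315) ≈ -0.0031746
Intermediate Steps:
Function('R')(T) = 15 (Function('R')(T) = Mul(-5, -3) = 15)
Pow(Add(Function('b')(-580), Function('R')(-312)), -1) = Pow(Add(Add(250, -580), 15), -1) = Pow(Add(-330, 15), -1) = Pow(-315, -1) = Rational(-1, 315)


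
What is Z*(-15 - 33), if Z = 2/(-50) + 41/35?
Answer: -9504/175 ≈ -54.309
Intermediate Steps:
Z = 198/175 (Z = 2*(-1/50) + 41*(1/35) = -1/25 + 41/35 = 198/175 ≈ 1.1314)
Z*(-15 - 33) = 198*(-15 - 33)/175 = (198/175)*(-48) = -9504/175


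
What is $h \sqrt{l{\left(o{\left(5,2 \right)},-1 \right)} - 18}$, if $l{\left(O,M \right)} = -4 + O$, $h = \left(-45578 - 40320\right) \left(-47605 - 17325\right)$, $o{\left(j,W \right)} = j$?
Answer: $5577357140 i \sqrt{17} \approx 2.2996 \cdot 10^{10} i$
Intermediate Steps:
$h = 5577357140$ ($h = \left(-85898\right) \left(-64930\right) = 5577357140$)
$h \sqrt{l{\left(o{\left(5,2 \right)},-1 \right)} - 18} = 5577357140 \sqrt{\left(-4 + 5\right) - 18} = 5577357140 \sqrt{1 - 18} = 5577357140 \sqrt{-17} = 5577357140 i \sqrt{17}$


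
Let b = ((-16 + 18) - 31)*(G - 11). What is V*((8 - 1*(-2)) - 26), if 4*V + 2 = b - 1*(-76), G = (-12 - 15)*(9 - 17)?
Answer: 23484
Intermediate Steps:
G = 216 (G = -27*(-8) = 216)
b = -5945 (b = ((-16 + 18) - 31)*(216 - 11) = (2 - 31)*205 = -29*205 = -5945)
V = -5871/4 (V = -½ + (-5945 - 1*(-76))/4 = -½ + (-5945 + 76)/4 = -½ + (¼)*(-5869) = -½ - 5869/4 = -5871/4 ≈ -1467.8)
V*((8 - 1*(-2)) - 26) = -5871*((8 - 1*(-2)) - 26)/4 = -5871*((8 + 2) - 26)/4 = -5871*(10 - 26)/4 = -5871/4*(-16) = 23484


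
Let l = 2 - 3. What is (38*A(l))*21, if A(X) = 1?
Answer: 798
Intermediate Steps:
l = -1
(38*A(l))*21 = (38*1)*21 = 38*21 = 798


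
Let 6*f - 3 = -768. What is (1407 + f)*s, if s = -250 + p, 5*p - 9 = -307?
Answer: -1980666/5 ≈ -3.9613e+5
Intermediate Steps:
p = -298/5 (p = 9/5 + (⅕)*(-307) = 9/5 - 307/5 = -298/5 ≈ -59.600)
f = -255/2 (f = ½ + (⅙)*(-768) = ½ - 128 = -255/2 ≈ -127.50)
s = -1548/5 (s = -250 - 298/5 = -1548/5 ≈ -309.60)
(1407 + f)*s = (1407 - 255/2)*(-1548/5) = (2559/2)*(-1548/5) = -1980666/5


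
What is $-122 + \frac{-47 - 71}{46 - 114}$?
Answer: $- \frac{4089}{34} \approx -120.26$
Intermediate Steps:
$-122 + \frac{-47 - 71}{46 - 114} = -122 + \frac{-47 - 71}{-68} = -122 - - \frac{59}{34} = -122 + \frac{59}{34} = - \frac{4089}{34}$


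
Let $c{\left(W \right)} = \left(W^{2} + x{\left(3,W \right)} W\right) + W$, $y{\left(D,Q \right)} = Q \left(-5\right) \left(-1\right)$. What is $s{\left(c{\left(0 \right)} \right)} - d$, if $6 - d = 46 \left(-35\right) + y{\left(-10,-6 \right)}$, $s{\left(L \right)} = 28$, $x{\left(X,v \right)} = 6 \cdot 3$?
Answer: $-1618$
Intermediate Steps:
$y{\left(D,Q \right)} = 5 Q$ ($y{\left(D,Q \right)} = - 5 Q \left(-1\right) = 5 Q$)
$x{\left(X,v \right)} = 18$
$c{\left(W \right)} = W^{2} + 19 W$ ($c{\left(W \right)} = \left(W^{2} + 18 W\right) + W = W^{2} + 19 W$)
$d = 1646$ ($d = 6 - \left(46 \left(-35\right) + 5 \left(-6\right)\right) = 6 - \left(-1610 - 30\right) = 6 - -1640 = 6 + 1640 = 1646$)
$s{\left(c{\left(0 \right)} \right)} - d = 28 - 1646 = -1618$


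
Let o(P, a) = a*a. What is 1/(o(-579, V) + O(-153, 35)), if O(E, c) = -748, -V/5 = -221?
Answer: 1/1220277 ≈ 8.1949e-7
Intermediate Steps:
V = 1105 (V = -5*(-221) = 1105)
o(P, a) = a²
1/(o(-579, V) + O(-153, 35)) = 1/(1105² - 748) = 1/(1221025 - 748) = 1/1220277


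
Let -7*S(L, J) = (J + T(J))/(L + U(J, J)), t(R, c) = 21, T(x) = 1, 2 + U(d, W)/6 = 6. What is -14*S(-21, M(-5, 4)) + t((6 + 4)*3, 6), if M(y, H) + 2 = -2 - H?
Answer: 49/3 ≈ 16.333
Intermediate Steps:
U(d, W) = 24 (U(d, W) = -12 + 6*6 = -12 + 36 = 24)
M(y, H) = -4 - H (M(y, H) = -2 + (-2 - H) = -4 - H)
S(L, J) = -(1 + J)/(7*(24 + L)) (S(L, J) = -(J + 1)/(7*(L + 24)) = -(1 + J)/(7*(24 + L)))
-14*S(-21, M(-5, 4)) + t((6 + 4)*3, 6) = -2*(-1 - (-4 - 1*4))/(24 - 21) + 21 = -2*(-1 - (-4 - 4))/3 + 21 = -2*(-1 - 1*(-8))/3 + 21 = -2*(-1 + 8)/3 + 21 = -2*7/3 + 21 = -14*⅓ + 21 = -14/3 + 21 = 49/3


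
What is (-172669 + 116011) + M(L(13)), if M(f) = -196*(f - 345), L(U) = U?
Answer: 8414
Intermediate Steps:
M(f) = 67620 - 196*f (M(f) = -196*(-345 + f) = 67620 - 196*f)
(-172669 + 116011) + M(L(13)) = (-172669 + 116011) + (67620 - 196*13) = -56658 + (67620 - 2548) = -56658 + 65072 = 8414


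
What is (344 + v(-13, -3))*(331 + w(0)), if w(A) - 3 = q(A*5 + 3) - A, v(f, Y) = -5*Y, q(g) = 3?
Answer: 120983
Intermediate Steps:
w(A) = 6 - A (w(A) = 3 + (3 - A) = 6 - A)
(344 + v(-13, -3))*(331 + w(0)) = (344 - 5*(-3))*(331 + (6 - 1*0)) = (344 + 15)*(331 + (6 + 0)) = 359*(331 + 6) = 359*337 = 120983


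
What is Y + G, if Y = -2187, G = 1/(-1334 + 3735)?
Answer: -5250986/2401 ≈ -2187.0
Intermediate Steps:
G = 1/2401 ≈ 0.00041649
Y + G = -2187 + 1/2401 = -5250986/2401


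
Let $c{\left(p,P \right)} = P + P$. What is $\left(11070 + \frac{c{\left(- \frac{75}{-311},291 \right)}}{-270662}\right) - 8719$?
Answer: $\frac{318162890}{135331} \approx 2351.0$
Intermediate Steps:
$c{\left(p,P \right)} = 2 P$
$\left(11070 + \frac{c{\left(- \frac{75}{-311},291 \right)}}{-270662}\right) - 8719 = \left(11070 + \frac{2 \cdot 291}{-270662}\right) - 8719 = \left(11070 + 582 \left(- \frac{1}{270662}\right)\right) - 8719 = \left(11070 - \frac{291}{135331}\right) - 8719 = \frac{1498113879}{135331} - 8719 = \frac{318162890}{135331}$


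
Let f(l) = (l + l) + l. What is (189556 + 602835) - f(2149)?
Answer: 785944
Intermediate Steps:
f(l) = 3*l (f(l) = 2*l + l = 3*l)
(189556 + 602835) - f(2149) = (189556 + 602835) - 3*2149 = 792391 - 1*6447 = 792391 - 6447 = 785944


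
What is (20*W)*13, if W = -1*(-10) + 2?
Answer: 3120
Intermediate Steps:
W = 12 (W = 10 + 2 = 12)
(20*W)*13 = (20*12)*13 = 240*13 = 3120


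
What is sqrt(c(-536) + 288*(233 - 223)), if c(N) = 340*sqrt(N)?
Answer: 2*sqrt(720 + 170*I*sqrt(134)) ≈ 75.04 + 52.449*I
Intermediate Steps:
sqrt(c(-536) + 288*(233 - 223)) = sqrt(340*sqrt(-536) + 288*(233 - 223)) = sqrt(340*(2*I*sqrt(134)) + 288*10) = sqrt(680*I*sqrt(134) + 2880) = sqrt(2880 + 680*I*sqrt(134))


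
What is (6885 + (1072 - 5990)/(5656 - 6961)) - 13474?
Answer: -8593727/1305 ≈ -6585.2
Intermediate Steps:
(6885 + (1072 - 5990)/(5656 - 6961)) - 13474 = (6885 - 4918/(-1305)) - 13474 = (6885 - 4918*(-1/1305)) - 13474 = (6885 + 4918/1305) - 13474 = 8989843/1305 - 13474 = -8593727/1305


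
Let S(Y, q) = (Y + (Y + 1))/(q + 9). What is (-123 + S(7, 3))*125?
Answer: -60875/4 ≈ -15219.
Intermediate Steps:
S(Y, q) = (1 + 2*Y)/(9 + q) (S(Y, q) = (Y + (1 + Y))/(9 + q) = (1 + 2*Y)/(9 + q))
(-123 + S(7, 3))*125 = (-123 + (1 + 2*7)/(9 + 3))*125 = (-123 + (1 + 14)/12)*125 = (-123 + (1/12)*15)*125 = (-123 + 5/4)*125 = -487/4*125 = -60875/4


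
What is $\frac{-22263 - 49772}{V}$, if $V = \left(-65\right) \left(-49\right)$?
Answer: $- \frac{14407}{637} \approx -22.617$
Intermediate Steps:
$V = 3185$
$\frac{-22263 - 49772}{V} = \frac{-22263 - 49772}{3185} = \left(-72035\right) \frac{1}{3185} = - \frac{14407}{637}$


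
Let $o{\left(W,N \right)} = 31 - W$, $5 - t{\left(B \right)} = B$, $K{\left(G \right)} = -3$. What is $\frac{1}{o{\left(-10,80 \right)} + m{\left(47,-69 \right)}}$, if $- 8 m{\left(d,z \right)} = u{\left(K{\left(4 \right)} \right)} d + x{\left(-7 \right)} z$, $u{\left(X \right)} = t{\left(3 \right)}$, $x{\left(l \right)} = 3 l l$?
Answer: $\frac{8}{10377} \approx 0.00077094$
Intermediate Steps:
$t{\left(B \right)} = 5 - B$
$x{\left(l \right)} = 3 l^{2}$
$u{\left(X \right)} = 2$ ($u{\left(X \right)} = 5 - 3 = 2$)
$m{\left(d,z \right)} = - \frac{147 z}{8} - \frac{d}{4}$ ($m{\left(d,z \right)} = - \frac{2 d + 3 \left(-7\right)^{2} z}{8} = - \frac{2 d + 3 \cdot 49 z}{8} = - \frac{2 d + 147 z}{8} = - \frac{147 z}{8} - \frac{d}{4}$)
$\frac{1}{o{\left(-10,80 \right)} + m{\left(47,-69 \right)}} = \frac{1}{\left(31 - -10\right) - - \frac{10049}{8}} = \frac{1}{\left(31 + 10\right) + \left(\frac{10143}{8} - \frac{47}{4}\right)} = \frac{1}{41 + \frac{10049}{8}} = \frac{1}{\frac{10377}{8}} = \frac{8}{10377}$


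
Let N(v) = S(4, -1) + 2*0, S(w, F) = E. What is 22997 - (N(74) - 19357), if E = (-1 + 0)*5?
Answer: 42359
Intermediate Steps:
E = -5 (E = -1*5 = -5)
S(w, F) = -5
N(v) = -5 (N(v) = -5 + 2*0 = -5 + 0 = -5)
22997 - (N(74) - 19357) = 22997 - (-5 - 19357) = 22997 - 1*(-19362) = 22997 + 19362 = 42359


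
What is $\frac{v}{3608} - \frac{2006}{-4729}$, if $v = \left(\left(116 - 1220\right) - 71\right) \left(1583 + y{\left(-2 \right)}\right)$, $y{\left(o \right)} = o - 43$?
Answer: $- \frac{4269387351}{8531116} \approx -500.45$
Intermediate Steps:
$y{\left(o \right)} = -43 + o$
$v = -1807150$ ($v = \left(\left(116 - 1220\right) - 71\right) \left(1583 - 45\right) = \left(-1104 - 71\right) \left(1583 - 45\right) = \left(-1175\right) 1538 = -1807150$)
$\frac{v}{3608} - \frac{2006}{-4729} = - \frac{1807150}{3608} - \frac{2006}{-4729} = \left(-1807150\right) \frac{1}{3608} - - \frac{2006}{4729} = - \frac{903575}{1804} + \frac{2006}{4729} = - \frac{4269387351}{8531116}$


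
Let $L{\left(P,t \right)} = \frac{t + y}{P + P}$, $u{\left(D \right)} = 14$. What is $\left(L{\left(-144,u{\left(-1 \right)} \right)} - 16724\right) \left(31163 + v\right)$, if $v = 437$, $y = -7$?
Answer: $- \frac{9512625025}{18} \approx -5.2848 \cdot 10^{8}$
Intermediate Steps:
$L{\left(P,t \right)} = \frac{-7 + t}{2 P}$ ($L{\left(P,t \right)} = \frac{t - 7}{P + P} = \frac{-7 + t}{2 P}$)
$\left(L{\left(-144,u{\left(-1 \right)} \right)} - 16724\right) \left(31163 + v\right) = \left(\frac{-7 + 14}{2 \left(-144\right)} - 16724\right) \left(31163 + 437\right) = \left(\frac{1}{2} \left(- \frac{1}{144}\right) 7 - 16724\right) 31600 = \left(- \frac{7}{288} - 16724\right) 31600 = \left(- \frac{4816519}{288}\right) 31600 = - \frac{9512625025}{18}$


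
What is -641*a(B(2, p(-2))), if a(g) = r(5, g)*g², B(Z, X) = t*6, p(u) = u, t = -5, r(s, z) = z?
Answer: 17307000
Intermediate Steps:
B(Z, X) = -30 (B(Z, X) = -5*6 = -30)
a(g) = g³ (a(g) = g*g² = g³)
-641*a(B(2, p(-2))) = -641*(-30)³ = -641*(-27000) = 17307000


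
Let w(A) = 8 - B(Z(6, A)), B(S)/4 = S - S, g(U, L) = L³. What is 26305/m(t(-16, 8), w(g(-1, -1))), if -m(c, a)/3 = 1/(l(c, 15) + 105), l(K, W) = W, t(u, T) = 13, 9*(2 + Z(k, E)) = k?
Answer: -1052200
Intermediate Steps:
Z(k, E) = -2 + k/9
B(S) = 0 (B(S) = 4*(S - S) = 4*0 = 0)
w(A) = 8 (w(A) = 8 - 1*0 = 8 + 0 = 8)
m(c, a) = -1/40 (m(c, a) = -3/(15 + 105) = -3/120 = -3*1/120 = -1/40)
26305/m(t(-16, 8), w(g(-1, -1))) = 26305/(-1/40) = 26305*(-40) = -1052200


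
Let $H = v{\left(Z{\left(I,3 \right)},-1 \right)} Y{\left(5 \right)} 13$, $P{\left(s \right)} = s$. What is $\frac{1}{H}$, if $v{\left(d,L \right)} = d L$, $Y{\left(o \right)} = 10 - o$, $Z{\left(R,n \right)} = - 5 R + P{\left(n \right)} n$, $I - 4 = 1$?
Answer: $\frac{1}{1040} \approx 0.00096154$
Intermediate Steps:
$I = 5$ ($I = 4 + 1 = 5$)
$Z{\left(R,n \right)} = n^{2} - 5 R$ ($Z{\left(R,n \right)} = - 5 R + n n = - 5 R + n^{2} = n^{2} - 5 R$)
$v{\left(d,L \right)} = L d$
$H = 1040$ ($H = - (3^{2} - 25) \left(10 - 5\right) 13 = - (9 - 25) \left(10 - 5\right) 13 = \left(-1\right) \left(-16\right) 5 \cdot 13 = 16 \cdot 5 \cdot 13 = 80 \cdot 13 = 1040$)
$\frac{1}{H} = \frac{1}{1040}$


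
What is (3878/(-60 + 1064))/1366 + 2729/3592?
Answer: 469581879/615787336 ≈ 0.76257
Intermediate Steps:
(3878/(-60 + 1064))/1366 + 2729/3592 = (3878/1004)*(1/1366) + 2729*(1/3592) = (3878*(1/1004))*(1/1366) + 2729/3592 = (1939/502)*(1/1366) + 2729/3592 = 1939/685732 + 2729/3592 = 469581879/615787336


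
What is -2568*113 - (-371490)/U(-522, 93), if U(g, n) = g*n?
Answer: -80963471/279 ≈ -2.9019e+5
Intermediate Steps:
-2568*113 - (-371490)/U(-522, 93) = -2568*113 - (-371490)/((-522*93)) = -290184 - (-371490)/(-48546) = -290184 - (-371490)*(-1)/48546 = -290184 - 1*2135/279 = -290184 - 2135/279 = -80963471/279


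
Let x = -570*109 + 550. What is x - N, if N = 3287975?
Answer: -3349555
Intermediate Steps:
x = -61580 (x = -62130 + 550 = -61580)
x - N = -61580 - 1*3287975 = -61580 - 3287975 = -3349555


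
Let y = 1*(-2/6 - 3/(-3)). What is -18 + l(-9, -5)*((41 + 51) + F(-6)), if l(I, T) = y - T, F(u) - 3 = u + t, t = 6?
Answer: 1561/3 ≈ 520.33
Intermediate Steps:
F(u) = 9 + u (F(u) = 3 + (u + 6) = 3 + (6 + u) = 9 + u)
y = ⅔ (y = 1*(-2*⅙ - 3*(-⅓)) = 1*(-⅓ + 1) = 1*(⅔) = ⅔ ≈ 0.66667)
l(I, T) = ⅔ - T
-18 + l(-9, -5)*((41 + 51) + F(-6)) = -18 + (⅔ - 1*(-5))*((41 + 51) + (9 - 6)) = -18 + (⅔ + 5)*(92 + 3) = -18 + (17/3)*95 = -18 + 1615/3 = 1561/3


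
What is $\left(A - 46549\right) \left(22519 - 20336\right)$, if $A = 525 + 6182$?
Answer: $-86975086$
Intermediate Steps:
$A = 6707$
$\left(A - 46549\right) \left(22519 - 20336\right) = \left(6707 - 46549\right) \left(22519 - 20336\right) = \left(-39842\right) 2183 = -86975086$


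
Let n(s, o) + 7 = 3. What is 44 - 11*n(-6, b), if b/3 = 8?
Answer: 88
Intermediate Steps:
b = 24 (b = 3*8 = 24)
n(s, o) = -4 (n(s, o) = -7 + 3 = -4)
44 - 11*n(-6, b) = 44 - 11*(-4) = 44 + 44 = 88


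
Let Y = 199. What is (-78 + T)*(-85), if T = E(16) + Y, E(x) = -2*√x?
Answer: -9605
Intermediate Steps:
T = 191 (T = -2*√16 + 199 = -2*4 + 199 = -8 + 199 = 191)
(-78 + T)*(-85) = (-78 + 191)*(-85) = 113*(-85) = -9605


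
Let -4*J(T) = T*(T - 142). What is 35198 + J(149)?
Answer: 139749/4 ≈ 34937.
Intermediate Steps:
J(T) = -T*(-142 + T)/4 (J(T) = -T*(T - 142)/4 = -T*(-142 + T)/4)
35198 + J(149) = 35198 + (¼)*149*(142 - 1*149) = 35198 + (¼)*149*(142 - 149) = 35198 + (¼)*149*(-7) = 35198 - 1043/4 = 139749/4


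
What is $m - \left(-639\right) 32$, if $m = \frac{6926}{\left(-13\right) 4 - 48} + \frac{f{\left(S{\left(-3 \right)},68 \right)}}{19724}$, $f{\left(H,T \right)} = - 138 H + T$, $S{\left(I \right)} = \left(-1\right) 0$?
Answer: $\frac{5024379197}{246550} \approx 20379.0$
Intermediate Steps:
$S{\left(I \right)} = 0$
$f{\left(H,T \right)} = T - 138 H$
$m = - \frac{17075203}{246550}$ ($m = \frac{6926}{\left(-13\right) 4 - 48} + \frac{68 - 0}{19724} = \frac{6926}{-52 - 48} + \left(68 + 0\right) \frac{1}{19724} = \frac{6926}{-100} + 68 \cdot \frac{1}{19724} = 6926 \left(- \frac{1}{100}\right) + \frac{17}{4931} = - \frac{3463}{50} + \frac{17}{4931} = - \frac{17075203}{246550} \approx -69.257$)
$m - \left(-639\right) 32 = - \frac{17075203}{246550} - \left(-639\right) 32 = - \frac{17075203}{246550} - -20448 = - \frac{17075203}{246550} + 20448 = \frac{5024379197}{246550}$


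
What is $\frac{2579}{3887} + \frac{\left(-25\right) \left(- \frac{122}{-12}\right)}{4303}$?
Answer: $\frac{4665919}{7719582} \approx 0.60443$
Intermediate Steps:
$\frac{2579}{3887} + \frac{\left(-25\right) \left(- \frac{122}{-12}\right)}{4303} = 2579 \cdot \frac{1}{3887} + - 25 \left(\left(-122\right) \left(- \frac{1}{12}\right)\right) \frac{1}{4303} = \frac{2579}{3887} + \left(-25\right) \frac{61}{6} \cdot \frac{1}{4303} = \frac{2579}{3887} - \frac{1525}{25818} = \frac{4665919}{7719582}$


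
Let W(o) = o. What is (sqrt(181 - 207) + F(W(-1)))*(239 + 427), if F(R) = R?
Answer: -666 + 666*I*sqrt(26) ≈ -666.0 + 3395.9*I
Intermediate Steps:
(sqrt(181 - 207) + F(W(-1)))*(239 + 427) = (sqrt(181 - 207) - 1)*(239 + 427) = (sqrt(-26) - 1)*666 = (I*sqrt(26) - 1)*666 = (-1 + I*sqrt(26))*666 = -666 + 666*I*sqrt(26)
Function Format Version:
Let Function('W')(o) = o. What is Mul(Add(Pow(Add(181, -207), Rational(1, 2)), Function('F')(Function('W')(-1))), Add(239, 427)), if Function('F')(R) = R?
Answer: Add(-666, Mul(666, I, Pow(26, Rational(1, 2)))) ≈ Add(-666.00, Mul(3395.9, I))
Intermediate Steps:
Mul(Add(Pow(Add(181, -207), Rational(1, 2)), Function('F')(Function('W')(-1))), Add(239, 427)) = Mul(Add(Pow(Add(181, -207), Rational(1, 2)), -1), Add(239, 427)) = Mul(Add(Pow(-26, Rational(1, 2)), -1), 666) = Mul(Add(Mul(I, Pow(26, Rational(1, 2))), -1), 666) = Mul(Add(-1, Mul(I, Pow(26, Rational(1, 2)))), 666) = Add(-666, Mul(666, I, Pow(26, Rational(1, 2))))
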